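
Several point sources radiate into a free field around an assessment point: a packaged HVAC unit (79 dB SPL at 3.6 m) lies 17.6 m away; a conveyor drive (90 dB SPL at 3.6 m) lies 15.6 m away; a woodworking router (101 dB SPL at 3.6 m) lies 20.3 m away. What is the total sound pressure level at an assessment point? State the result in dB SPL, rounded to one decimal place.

86.6 dB SPL

Apply inverse-square spreading to bring every level to the receiver, then sum 10^(L/10).
packaged HVAC unit: 79 − 20·log₁₀(17.6/3.6) = 79 − 13.78 = 65.22 dB SPL.
conveyor drive: 90 − 20·log₁₀(15.6/3.6) = 90 − 12.74 = 77.26 dB SPL.
woodworking router: 101 − 20·log₁₀(20.3/3.6) = 101 − 15.02 = 85.98 dB SPL.
Σ 10^(L/10) = 4.525e+08 → L_total = 10·log₁₀(4.525e+08) = 86.56 dB SPL.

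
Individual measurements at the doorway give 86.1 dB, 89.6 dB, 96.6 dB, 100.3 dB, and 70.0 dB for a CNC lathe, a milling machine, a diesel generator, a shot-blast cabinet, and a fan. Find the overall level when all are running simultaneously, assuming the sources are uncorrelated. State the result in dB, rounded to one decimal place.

For uncorrelated sources the intensities add, so convert each level to linear form, sum, and take 10·log₁₀ of the total.
Σ 10^(L/10) = 10^(86.1/10) + 10^(89.6/10) + 10^(96.6/10) + 10^(100.3/10) + 10^(70.0/10) = 1.662e+10.
L_total = 10·log₁₀(1.662e+10) = 102.21 dB.

102.2 dB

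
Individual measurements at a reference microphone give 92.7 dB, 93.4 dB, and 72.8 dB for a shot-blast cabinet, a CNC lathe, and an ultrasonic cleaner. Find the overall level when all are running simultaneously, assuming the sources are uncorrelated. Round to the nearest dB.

For uncorrelated sources the intensities add, so convert each level to linear form, sum, and take 10·log₁₀ of the total.
Σ 10^(L/10) = 10^(92.7/10) + 10^(93.4/10) + 10^(72.8/10) = 4.069e+09.
L_total = 10·log₁₀(4.069e+09) = 96.09 dB.

96 dB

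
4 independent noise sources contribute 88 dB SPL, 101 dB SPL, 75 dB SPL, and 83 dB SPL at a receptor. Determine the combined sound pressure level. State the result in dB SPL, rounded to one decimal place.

For uncorrelated sources the intensities add, so convert each level to linear form, sum, and take 10·log₁₀ of the total.
Σ 10^(L/10) = 10^(88/10) + 10^(101/10) + 10^(75/10) + 10^(83/10) = 1.345e+10.
L_total = 10·log₁₀(1.345e+10) = 101.29 dB SPL.

101.3 dB SPL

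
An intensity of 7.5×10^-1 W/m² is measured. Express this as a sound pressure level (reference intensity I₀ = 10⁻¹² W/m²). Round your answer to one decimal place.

I/I₀ = 7.5×10^-1/10⁻¹² = 7.5×10^11, and L = 10·log₁₀(I/I₀).
L = 10·(0.8751 + 11) = 118.75 dB.

118.8 dB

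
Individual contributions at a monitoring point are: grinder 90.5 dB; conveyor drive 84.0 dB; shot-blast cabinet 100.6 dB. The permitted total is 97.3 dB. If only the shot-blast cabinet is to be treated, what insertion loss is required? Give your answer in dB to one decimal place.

4.6 dB

Everything except the shot-blast cabinet sums to 10^(90.5/10) + 10^(84.0/10) = 1.373e+09 in linear terms, 91.38 dB.
To meet 97.3 dB overall, the treated shot-blast cabinet may contribute at most 10^(97.3/10) − 1.373e+09 = 3.997e+09, i.e. 96.02 dB.
Required insertion loss = 100.6 − 96.02 = 4.58 dB.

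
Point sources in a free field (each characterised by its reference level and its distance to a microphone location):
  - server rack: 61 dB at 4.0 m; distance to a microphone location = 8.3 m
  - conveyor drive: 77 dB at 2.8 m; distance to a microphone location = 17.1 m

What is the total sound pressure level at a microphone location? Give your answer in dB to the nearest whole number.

62 dB

First find each source's level at the receiver (point-source: −20·log₁₀(r/r_ref)), then combine on an intensity basis.
server rack: 61 − 20·log₁₀(8.3/4.0) = 61 − 6.34 = 54.66 dB.
conveyor drive: 77 − 20·log₁₀(17.1/2.8) = 77 − 15.72 = 61.28 dB.
Σ 10^(L/10) = 1.636e+06 → L_total = 10·log₁₀(1.636e+06) = 62.14 dB.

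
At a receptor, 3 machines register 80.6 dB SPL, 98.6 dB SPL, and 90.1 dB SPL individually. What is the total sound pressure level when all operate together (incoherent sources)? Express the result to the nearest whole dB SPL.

99 dB SPL

For uncorrelated sources the intensities add, so convert each level to linear form, sum, and take 10·log₁₀ of the total.
Σ 10^(L/10) = 10^(80.6/10) + 10^(98.6/10) + 10^(90.1/10) = 8.382e+09.
L_total = 10·log₁₀(8.382e+09) = 99.23 dB SPL.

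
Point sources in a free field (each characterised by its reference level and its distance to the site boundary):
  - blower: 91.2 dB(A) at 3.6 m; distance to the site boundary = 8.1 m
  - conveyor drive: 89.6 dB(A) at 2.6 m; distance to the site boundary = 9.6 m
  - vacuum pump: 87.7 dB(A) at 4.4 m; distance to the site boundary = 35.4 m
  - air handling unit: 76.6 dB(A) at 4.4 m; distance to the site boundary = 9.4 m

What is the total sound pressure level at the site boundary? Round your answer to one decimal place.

First find each source's level at the receiver (point-source: −20·log₁₀(r/r_ref)), then combine on an intensity basis.
blower: 91.2 − 20·log₁₀(8.1/3.6) = 91.2 − 7.04 = 84.16 dB(A).
conveyor drive: 89.6 − 20·log₁₀(9.6/2.6) = 89.6 − 11.35 = 78.25 dB(A).
vacuum pump: 87.7 − 20·log₁₀(35.4/4.4) = 87.7 − 18.11 = 69.59 dB(A).
air handling unit: 76.6 − 20·log₁₀(9.4/4.4) = 76.6 − 6.59 = 70.01 dB(A).
Σ 10^(L/10) = 3.464e+08 → L_total = 10·log₁₀(3.464e+08) = 85.40 dB(A).

85.4 dB(A)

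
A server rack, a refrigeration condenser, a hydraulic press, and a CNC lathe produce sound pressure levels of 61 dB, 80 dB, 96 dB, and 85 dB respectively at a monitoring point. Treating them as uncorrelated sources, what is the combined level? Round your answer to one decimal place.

96.4 dB

For uncorrelated sources the intensities add, so convert each level to linear form, sum, and take 10·log₁₀ of the total.
Σ 10^(L/10) = 10^(61/10) + 10^(80/10) + 10^(96/10) + 10^(85/10) = 4.399e+09.
L_total = 10·log₁₀(4.399e+09) = 96.43 dB.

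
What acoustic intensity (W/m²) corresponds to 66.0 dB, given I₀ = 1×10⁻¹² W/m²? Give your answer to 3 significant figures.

3.98e-06 W/m²

I/I₀ = 10^(66.0/10) = 3.981e+06, so I = 3.981e+06 × 10⁻¹² W/m².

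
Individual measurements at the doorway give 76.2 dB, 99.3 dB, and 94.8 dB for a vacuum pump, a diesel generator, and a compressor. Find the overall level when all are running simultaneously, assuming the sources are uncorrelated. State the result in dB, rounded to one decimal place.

100.6 dB

Incoherent sources combine by intensity addition: L_total = 10·log₁₀(Σ 10^(L_i/10)).
Σ 10^(L/10) = 10^(76.2/10) + 10^(99.3/10) + 10^(94.8/10) = 1.157e+10.
L_total = 10·log₁₀(1.157e+10) = 100.63 dB.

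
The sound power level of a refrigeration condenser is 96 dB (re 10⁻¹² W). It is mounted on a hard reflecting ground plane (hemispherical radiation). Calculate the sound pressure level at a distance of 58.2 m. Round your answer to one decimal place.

Free-field hemispherical radiation: L_p = L_w − 10·log₁₀(2π·r²), r = 58.2 m.
2π·r² = 2.128e+04 m², 10·log₁₀ of that is 43.280 dB.
L_p = 96 − 43.280 = 52.72 dB.

52.7 dB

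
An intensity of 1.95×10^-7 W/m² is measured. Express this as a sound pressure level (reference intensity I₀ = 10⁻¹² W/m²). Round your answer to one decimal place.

52.9 dB

Dividing by I₀ shifts the exponent by 12: I/I₀ = 1.95×10^5.
L = 10·(0.2900 + 5) = 52.90 dB.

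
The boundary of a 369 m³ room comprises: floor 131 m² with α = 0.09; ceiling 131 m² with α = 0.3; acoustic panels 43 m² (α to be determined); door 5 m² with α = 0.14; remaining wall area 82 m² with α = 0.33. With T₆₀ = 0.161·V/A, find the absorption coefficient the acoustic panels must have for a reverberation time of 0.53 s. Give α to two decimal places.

0.77

Required total absorption A = 0.161·369/0.53 = 112.09 m².
Absorption from the other surfaces = 131·0.09 + 131·0.3 + 5·0.14 + 82·0.33 = 78.85 m², so the acoustic panels must supply 33.24 m² over 43 m².
α = 33.24/43 = 0.773.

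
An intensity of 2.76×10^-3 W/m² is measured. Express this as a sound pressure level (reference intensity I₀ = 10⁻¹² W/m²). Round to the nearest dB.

I/I₀ = 2.76×10^-3/10⁻¹² = 2.76×10^9, and L = 10·log₁₀(I/I₀).
L = 10·(0.4409 + 9) = 94.41 dB.

94 dB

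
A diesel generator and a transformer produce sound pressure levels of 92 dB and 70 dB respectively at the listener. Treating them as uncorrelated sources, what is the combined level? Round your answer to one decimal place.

For uncorrelated sources the intensities add, so convert each level to linear form, sum, and take 10·log₁₀ of the total.
Σ 10^(L/10) = 10^(92/10) + 10^(70/10) = 1.595e+09.
L_total = 10·log₁₀(1.595e+09) = 92.03 dB.

92.0 dB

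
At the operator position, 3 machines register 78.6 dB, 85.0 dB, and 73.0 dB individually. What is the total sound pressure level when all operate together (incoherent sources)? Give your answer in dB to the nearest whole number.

86 dB

For uncorrelated sources the intensities add, so convert each level to linear form, sum, and take 10·log₁₀ of the total.
Σ 10^(L/10) = 10^(78.6/10) + 10^(85.0/10) + 10^(73.0/10) = 4.086e+08.
L_total = 10·log₁₀(4.086e+08) = 86.11 dB.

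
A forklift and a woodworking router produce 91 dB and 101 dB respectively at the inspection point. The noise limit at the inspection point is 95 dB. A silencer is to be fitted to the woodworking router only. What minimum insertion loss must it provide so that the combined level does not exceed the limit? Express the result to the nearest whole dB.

8 dB

The untreated sources together contribute 10^(91/10) = 1.259e+09, i.e. 91.00 dB.
To meet 95 dB overall, the treated woodworking router may contribute at most 10^(95/10) − 1.259e+09 = 1.903e+09, i.e. 92.80 dB.
Required insertion loss = 101 − 92.80 = 8.20 dB.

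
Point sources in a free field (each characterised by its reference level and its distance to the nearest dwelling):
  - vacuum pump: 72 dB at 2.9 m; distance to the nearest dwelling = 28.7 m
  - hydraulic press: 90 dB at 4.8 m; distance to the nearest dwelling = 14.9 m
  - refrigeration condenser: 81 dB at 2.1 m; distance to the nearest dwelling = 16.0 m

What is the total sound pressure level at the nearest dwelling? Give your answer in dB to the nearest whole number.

First find each source's level at the receiver (point-source: −20·log₁₀(r/r_ref)), then combine on an intensity basis.
vacuum pump: 72 − 20·log₁₀(28.7/2.9) = 72 − 19.91 = 52.09 dB.
hydraulic press: 90 − 20·log₁₀(14.9/4.8) = 90 − 9.84 = 80.16 dB.
refrigeration condenser: 81 − 20·log₁₀(16.0/2.1) = 81 − 17.64 = 63.36 dB.
Σ 10^(L/10) = 1.061e+08 → L_total = 10·log₁₀(1.061e+08) = 80.26 dB.

80 dB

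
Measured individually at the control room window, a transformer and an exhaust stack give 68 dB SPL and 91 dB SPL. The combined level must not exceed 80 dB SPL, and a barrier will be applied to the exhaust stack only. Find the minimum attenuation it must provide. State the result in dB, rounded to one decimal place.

The untreated sources together contribute 10^(68/10) = 6.310e+06, i.e. 68.00 dB SPL.
To meet 80 dB SPL overall, the treated exhaust stack may contribute at most 10^(80/10) − 6.310e+06 = 9.369e+07, i.e. 79.72 dB SPL.
Required insertion loss = 91 − 79.72 = 11.28 dB.

11.3 dB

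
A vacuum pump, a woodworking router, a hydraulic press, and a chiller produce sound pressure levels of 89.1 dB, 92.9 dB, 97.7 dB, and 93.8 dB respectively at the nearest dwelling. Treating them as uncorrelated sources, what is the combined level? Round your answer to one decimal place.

For uncorrelated sources the intensities add, so convert each level to linear form, sum, and take 10·log₁₀ of the total.
Σ 10^(L/10) = 10^(89.1/10) + 10^(92.9/10) + 10^(97.7/10) + 10^(93.8/10) = 1.105e+10.
L_total = 10·log₁₀(1.105e+10) = 100.43 dB.

100.4 dB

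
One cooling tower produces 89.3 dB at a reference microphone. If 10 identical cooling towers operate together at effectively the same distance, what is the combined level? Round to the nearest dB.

99 dB

With 10 equal, uncorrelated contributions the intensity is 10× that of one unit, giving a rise of 10·log₁₀ 10.
L_total = 89.3 + 10·log₁₀(10) = 89.3 + 10.000 = 99.30 dB.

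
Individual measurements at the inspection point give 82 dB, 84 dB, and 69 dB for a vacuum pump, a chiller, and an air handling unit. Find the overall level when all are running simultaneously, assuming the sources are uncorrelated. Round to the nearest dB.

Incoherent sources combine by intensity addition: L_total = 10·log₁₀(Σ 10^(L_i/10)).
Σ 10^(L/10) = 10^(82/10) + 10^(84/10) + 10^(69/10) = 4.176e+08.
L_total = 10·log₁₀(4.176e+08) = 86.21 dB.

86 dB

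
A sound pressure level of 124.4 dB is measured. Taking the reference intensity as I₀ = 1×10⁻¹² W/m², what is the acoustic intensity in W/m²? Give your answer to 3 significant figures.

I/I₀ = 10^(124.4/10) = 2.754e+12, so I = 2.754e+12 × 10⁻¹² W/m².

2.75 W/m²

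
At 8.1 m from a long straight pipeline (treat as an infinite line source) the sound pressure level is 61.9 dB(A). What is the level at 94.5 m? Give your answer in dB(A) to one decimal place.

51.2 dB(A)

For a line source, L₂ = L₁ − 10·log₁₀(r₂/r₁).
L₂ = 61.9 − 10·log₁₀(94.5/8.1) = 61.9 − 10.669 = 51.23 dB(A).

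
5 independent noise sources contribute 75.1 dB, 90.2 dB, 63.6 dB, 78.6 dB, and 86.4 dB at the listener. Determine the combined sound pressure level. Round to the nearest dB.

92 dB

Incoherent sources combine by intensity addition: L_total = 10·log₁₀(Σ 10^(L_i/10)).
Σ 10^(L/10) = 10^(75.1/10) + 10^(90.2/10) + 10^(63.6/10) + 10^(78.6/10) + 10^(86.4/10) = 1.591e+09.
L_total = 10·log₁₀(1.591e+09) = 92.02 dB.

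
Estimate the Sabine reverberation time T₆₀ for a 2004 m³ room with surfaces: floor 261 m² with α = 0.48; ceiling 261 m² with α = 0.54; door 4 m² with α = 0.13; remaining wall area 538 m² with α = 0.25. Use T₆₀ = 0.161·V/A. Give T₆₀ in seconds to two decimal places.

0.80 s

A = Σ Sᵢαᵢ = 261·0.48 + 261·0.54 + 4·0.13 + 538·0.25 = 401.24 m².
T₆₀ = 0.161 × 2004 / 401.24 = 0.804 s.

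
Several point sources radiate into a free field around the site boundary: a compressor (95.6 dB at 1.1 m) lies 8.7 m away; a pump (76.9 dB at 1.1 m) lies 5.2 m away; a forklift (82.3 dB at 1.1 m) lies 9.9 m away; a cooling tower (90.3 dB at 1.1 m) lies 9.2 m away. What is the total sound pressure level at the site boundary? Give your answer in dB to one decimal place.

78.9 dB

Apply inverse-square spreading to bring every level to the receiver, then sum 10^(L/10).
compressor: 95.6 − 20·log₁₀(8.7/1.1) = 95.6 − 17.96 = 77.64 dB.
pump: 76.9 − 20·log₁₀(5.2/1.1) = 76.9 − 13.49 = 63.41 dB.
forklift: 82.3 − 20·log₁₀(9.9/1.1) = 82.3 − 19.08 = 63.22 dB.
cooling tower: 90.3 − 20·log₁₀(9.2/1.1) = 90.3 − 18.45 = 71.85 dB.
Σ 10^(L/10) = 7.765e+07 → L_total = 10·log₁₀(7.765e+07) = 78.90 dB.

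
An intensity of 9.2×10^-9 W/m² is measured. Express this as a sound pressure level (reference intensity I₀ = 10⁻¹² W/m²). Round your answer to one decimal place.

I/I₀ = 9.2×10^-9/10⁻¹² = 9.2×10^3, and L = 10·log₁₀(I/I₀).
L = 10·(0.9638 + 3) = 39.64 dB.

39.6 dB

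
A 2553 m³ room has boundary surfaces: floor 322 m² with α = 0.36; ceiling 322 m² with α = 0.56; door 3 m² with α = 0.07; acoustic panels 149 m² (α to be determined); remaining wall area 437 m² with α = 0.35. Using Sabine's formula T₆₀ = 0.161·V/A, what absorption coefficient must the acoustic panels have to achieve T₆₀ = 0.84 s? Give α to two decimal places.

0.27

Required total absorption A = 0.161·2553/0.84 = 489.33 m².
Absorption from the other surfaces = 322·0.36 + 322·0.56 + 3·0.07 + 437·0.35 = 449.40 m², so the acoustic panels must supply 39.93 m² over 149 m².
α = 39.93/149 = 0.268.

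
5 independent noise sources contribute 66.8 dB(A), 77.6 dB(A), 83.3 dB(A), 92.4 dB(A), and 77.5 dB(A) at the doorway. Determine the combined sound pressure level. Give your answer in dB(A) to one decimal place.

For uncorrelated sources the intensities add, so convert each level to linear form, sum, and take 10·log₁₀ of the total.
Σ 10^(L/10) = 10^(66.8/10) + 10^(77.6/10) + 10^(83.3/10) + 10^(92.4/10) + 10^(77.5/10) = 2.070e+09.
L_total = 10·log₁₀(2.070e+09) = 93.16 dB(A).

93.2 dB(A)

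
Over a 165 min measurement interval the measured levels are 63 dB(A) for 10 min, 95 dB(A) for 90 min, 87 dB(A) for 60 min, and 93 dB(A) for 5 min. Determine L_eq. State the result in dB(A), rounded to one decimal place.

L_eq = 10·log₁₀[(1/T)·Σ tᵢ·10^(Lᵢ/10)] with T = 165 min.
Σ tᵢ·10^(Lᵢ/10) = 10·10^(63/10) + 90·10^(95/10) + 60·10^(87/10) + 5·10^(93/10) = 3.247e+11.
L_eq = 10·log₁₀(3.247e+11/165) = 92.94 dB(A).

92.9 dB(A)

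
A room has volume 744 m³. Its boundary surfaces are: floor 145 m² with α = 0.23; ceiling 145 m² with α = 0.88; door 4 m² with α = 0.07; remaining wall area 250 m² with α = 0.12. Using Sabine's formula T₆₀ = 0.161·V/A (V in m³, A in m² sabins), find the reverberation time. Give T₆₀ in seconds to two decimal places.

0.63 s

A = Σ Sᵢαᵢ = 145·0.23 + 145·0.88 + 4·0.07 + 250·0.12 = 191.23 m².
T₆₀ = 0.161 × 744 / 191.23 = 0.626 s.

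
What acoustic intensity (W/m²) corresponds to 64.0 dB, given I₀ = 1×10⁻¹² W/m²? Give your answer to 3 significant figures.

L = 10·log₁₀(I/I₀) ⇒ I = I₀·10^(L/10) = 10⁻¹² × 10^6.40.

2.51e-06 W/m²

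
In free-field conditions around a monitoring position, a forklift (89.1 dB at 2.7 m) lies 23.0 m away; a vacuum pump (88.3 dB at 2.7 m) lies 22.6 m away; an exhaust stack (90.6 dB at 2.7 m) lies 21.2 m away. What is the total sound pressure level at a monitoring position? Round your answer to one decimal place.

Apply inverse-square spreading to bring every level to the receiver, then sum 10^(L/10).
forklift: 89.1 − 20·log₁₀(23.0/2.7) = 89.1 − 18.61 = 70.49 dB.
vacuum pump: 88.3 − 20·log₁₀(22.6/2.7) = 88.3 − 18.45 = 69.85 dB.
exhaust stack: 90.6 − 20·log₁₀(21.2/2.7) = 90.6 − 17.90 = 72.70 dB.
Σ 10^(L/10) = 3.947e+07 → L_total = 10·log₁₀(3.947e+07) = 75.96 dB.

76.0 dB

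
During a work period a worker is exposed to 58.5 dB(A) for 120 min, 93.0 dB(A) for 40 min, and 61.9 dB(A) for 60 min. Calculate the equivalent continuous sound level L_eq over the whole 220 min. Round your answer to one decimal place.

85.6 dB(A)

The energy average is taken in the linear domain: L_eq = 10·log₁₀[(Σ tᵢ·10^(Lᵢ/10))/T], T = 220 min.
Σ tᵢ·10^(Lᵢ/10) = 120·10^(58.5/10) + 40·10^(93.0/10) + 60·10^(61.9/10) = 7.999e+10.
L_eq = 10·log₁₀(7.999e+10/220) = 85.61 dB(A).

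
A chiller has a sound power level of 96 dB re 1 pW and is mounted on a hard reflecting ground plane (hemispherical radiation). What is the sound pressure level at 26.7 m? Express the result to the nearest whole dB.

59 dB

L_p = L_w − 10·log₁₀(2π·r²) with r = 26.7 m.
2π·r² = 4479 m², 10·log₁₀ of that is 36.512 dB.
L_p = 96 − 36.512 = 59.49 dB.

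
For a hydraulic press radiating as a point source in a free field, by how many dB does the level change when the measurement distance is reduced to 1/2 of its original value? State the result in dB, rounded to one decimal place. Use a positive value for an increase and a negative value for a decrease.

+6.0 dB

Point-source spreading: ΔL = −20·log₁₀(r₂/r₁).
ΔL = −20·log₁₀(0.5) = +6.02 dB.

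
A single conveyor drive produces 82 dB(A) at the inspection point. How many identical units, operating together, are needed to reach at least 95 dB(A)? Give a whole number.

Need L₁ + 10·log₁₀ N ≥ 95, i.e. log₁₀ N ≥ 1.30.
N ≥ 10^(13.0/10) = 19.953, so N = 20.

20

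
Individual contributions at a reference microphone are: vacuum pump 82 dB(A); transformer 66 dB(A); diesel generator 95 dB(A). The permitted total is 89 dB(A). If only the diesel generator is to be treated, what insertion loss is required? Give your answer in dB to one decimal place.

7.0 dB

Everything except the diesel generator sums to 10^(82/10) + 10^(66/10) = 1.625e+08 in linear terms, 82.11 dB(A).
To meet 89 dB(A) overall, the treated diesel generator may contribute at most 10^(89/10) − 1.625e+08 = 6.319e+08, i.e. 88.01 dB(A).
Required insertion loss = 95 − 88.01 = 6.99 dB.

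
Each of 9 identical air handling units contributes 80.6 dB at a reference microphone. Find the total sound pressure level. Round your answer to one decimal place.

N identical incoherent sources raise the level by 10·log₁₀ N.
L_total = 80.6 + 10·log₁₀(9) = 80.6 + 9.542 = 90.14 dB.

90.1 dB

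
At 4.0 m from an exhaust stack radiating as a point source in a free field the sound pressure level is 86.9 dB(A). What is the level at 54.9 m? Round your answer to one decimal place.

Spherical spreading from a point source gives a 20·log₁₀(r₂/r₁) drop.
L₂ = 86.9 − 20·log₁₀(54.9/4.0) = 86.9 − 22.750 = 64.15 dB(A).

64.1 dB(A)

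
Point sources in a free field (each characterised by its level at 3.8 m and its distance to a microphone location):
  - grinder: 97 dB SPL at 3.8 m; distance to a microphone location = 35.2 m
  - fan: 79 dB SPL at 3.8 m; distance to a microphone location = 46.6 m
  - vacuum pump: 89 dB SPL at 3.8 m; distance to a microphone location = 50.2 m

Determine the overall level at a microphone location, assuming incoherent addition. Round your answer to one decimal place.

Propagate each source to the receiver with L = L_ref − 20·log₁₀(r/r_ref), then add intensities.
grinder: 97 − 20·log₁₀(35.2/3.8) = 97 − 19.34 = 77.66 dB SPL.
fan: 79 − 20·log₁₀(46.6/3.8) = 79 − 21.77 = 57.23 dB SPL.
vacuum pump: 89 − 20·log₁₀(50.2/3.8) = 89 − 22.42 = 66.58 dB SPL.
Σ 10^(L/10) = 6.349e+07 → L_total = 10·log₁₀(6.349e+07) = 78.03 dB SPL.

78.0 dB SPL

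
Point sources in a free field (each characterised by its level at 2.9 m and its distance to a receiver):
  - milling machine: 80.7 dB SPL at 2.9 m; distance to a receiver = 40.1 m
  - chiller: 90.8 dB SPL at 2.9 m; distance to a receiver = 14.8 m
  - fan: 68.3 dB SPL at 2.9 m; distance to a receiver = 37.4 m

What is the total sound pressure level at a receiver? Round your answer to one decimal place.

76.7 dB SPL

Propagate each source to the receiver with L = L_ref − 20·log₁₀(r/r_ref), then add intensities.
milling machine: 80.7 − 20·log₁₀(40.1/2.9) = 80.7 − 22.81 = 57.89 dB SPL.
chiller: 90.8 − 20·log₁₀(14.8/2.9) = 90.8 − 14.16 = 76.64 dB SPL.
fan: 68.3 − 20·log₁₀(37.4/2.9) = 68.3 − 22.21 = 46.09 dB SPL.
Σ 10^(L/10) = 4.682e+07 → L_total = 10·log₁₀(4.682e+07) = 76.70 dB SPL.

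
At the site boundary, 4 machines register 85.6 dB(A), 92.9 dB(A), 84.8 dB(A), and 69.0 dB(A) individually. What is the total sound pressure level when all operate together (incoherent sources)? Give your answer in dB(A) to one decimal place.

For uncorrelated sources the intensities add, so convert each level to linear form, sum, and take 10·log₁₀ of the total.
Σ 10^(L/10) = 10^(85.6/10) + 10^(92.9/10) + 10^(84.8/10) + 10^(69.0/10) = 2.623e+09.
L_total = 10·log₁₀(2.623e+09) = 94.19 dB(A).

94.2 dB(A)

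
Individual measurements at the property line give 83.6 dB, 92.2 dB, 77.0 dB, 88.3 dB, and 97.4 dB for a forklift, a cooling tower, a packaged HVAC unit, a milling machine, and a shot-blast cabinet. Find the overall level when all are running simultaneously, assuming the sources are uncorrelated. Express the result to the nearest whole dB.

99 dB

For uncorrelated sources the intensities add, so convert each level to linear form, sum, and take 10·log₁₀ of the total.
Σ 10^(L/10) = 10^(83.6/10) + 10^(92.2/10) + 10^(77.0/10) + 10^(88.3/10) + 10^(97.4/10) = 8.110e+09.
L_total = 10·log₁₀(8.110e+09) = 99.09 dB.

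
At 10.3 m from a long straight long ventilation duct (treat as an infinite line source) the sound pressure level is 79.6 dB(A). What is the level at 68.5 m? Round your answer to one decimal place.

71.4 dB(A)

Line-source attenuation: ΔL = 10·log₁₀(r₂/r₁) = 10·log₁₀(68.5/10.3) = 8.229 dB.
L₂ = 79.6 − 10·log₁₀(68.5/10.3) = 79.6 − 8.229 = 71.37 dB(A).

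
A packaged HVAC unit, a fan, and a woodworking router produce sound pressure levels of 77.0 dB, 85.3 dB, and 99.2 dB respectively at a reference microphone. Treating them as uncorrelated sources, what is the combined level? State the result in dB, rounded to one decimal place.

99.4 dB

Incoherent sources combine by intensity addition: L_total = 10·log₁₀(Σ 10^(L_i/10)).
Σ 10^(L/10) = 10^(77.0/10) + 10^(85.3/10) + 10^(99.2/10) = 8.707e+09.
L_total = 10·log₁₀(8.707e+09) = 99.40 dB.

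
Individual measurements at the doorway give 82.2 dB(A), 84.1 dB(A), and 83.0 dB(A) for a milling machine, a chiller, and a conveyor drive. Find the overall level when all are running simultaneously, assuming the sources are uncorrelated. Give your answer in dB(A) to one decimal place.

Incoherent sources combine by intensity addition: L_total = 10·log₁₀(Σ 10^(L_i/10)).
Σ 10^(L/10) = 10^(82.2/10) + 10^(84.1/10) + 10^(83.0/10) = 6.225e+08.
L_total = 10·log₁₀(6.225e+08) = 87.94 dB(A).

87.9 dB(A)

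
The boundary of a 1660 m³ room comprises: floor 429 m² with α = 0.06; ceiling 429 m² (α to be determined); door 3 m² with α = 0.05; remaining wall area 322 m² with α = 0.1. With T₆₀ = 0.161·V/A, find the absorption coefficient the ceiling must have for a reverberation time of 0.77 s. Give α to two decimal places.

0.67

Required total absorption A = 0.161·1660/0.77 = 347.09 m².
Absorption from the other surfaces = 429·0.06 + 3·0.05 + 322·0.1 = 58.09 m², so the ceiling must supply 289.00 m² over 429 m².
α = 289.00/429 = 0.674.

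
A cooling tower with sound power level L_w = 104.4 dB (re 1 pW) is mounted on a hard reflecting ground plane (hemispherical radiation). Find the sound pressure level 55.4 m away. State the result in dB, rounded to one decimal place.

Free-field hemispherical radiation: L_p = L_w − 10·log₁₀(2π·r²), r = 55.4 m.
2π·r² = 1.928e+04 m², 10·log₁₀ of that is 42.852 dB.
L_p = 104.4 − 42.852 = 61.55 dB.

61.5 dB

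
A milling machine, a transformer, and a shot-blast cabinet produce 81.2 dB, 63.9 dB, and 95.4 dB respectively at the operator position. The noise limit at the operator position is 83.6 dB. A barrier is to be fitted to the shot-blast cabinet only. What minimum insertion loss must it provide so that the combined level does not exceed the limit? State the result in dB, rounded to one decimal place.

15.6 dB

Fixed contribution from the other sources: Σ 10^(L/10) = 10^(81.2/10) + 10^(63.9/10) = 1.343e+08 (81.28 dB).
The limit corresponds to 10^(83.6/10) = 2.291e+08; subtracting the fixed part leaves 9.481e+07 for the shot-blast cabinet, i.e. 79.77 dB.
So the shot-blast cabinet must be reduced from 95.4 to 79.77 dB: IL = 15.63 dB.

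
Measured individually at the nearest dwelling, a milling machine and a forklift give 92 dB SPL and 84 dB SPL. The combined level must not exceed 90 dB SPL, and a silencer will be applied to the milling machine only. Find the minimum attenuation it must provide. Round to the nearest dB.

3 dB

Everything except the milling machine sums to 10^(84/10) = 2.512e+08 in linear terms, 84.00 dB SPL.
The limit corresponds to 10^(90/10) = 1.000e+09; subtracting the fixed part leaves 7.488e+08 for the milling machine, i.e. 88.74 dB SPL.
So the milling machine must be reduced from 92 to 88.74 dB SPL: IL = 3.26 dB.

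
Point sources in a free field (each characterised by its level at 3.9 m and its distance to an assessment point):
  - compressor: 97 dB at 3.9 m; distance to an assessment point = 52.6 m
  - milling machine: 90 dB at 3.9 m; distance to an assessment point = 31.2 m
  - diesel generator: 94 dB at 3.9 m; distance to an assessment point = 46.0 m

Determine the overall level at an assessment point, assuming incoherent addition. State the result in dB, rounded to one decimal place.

Propagate each source to the receiver with L = L_ref − 20·log₁₀(r/r_ref), then add intensities.
compressor: 97 − 20·log₁₀(52.6/3.9) = 97 − 22.60 = 74.40 dB.
milling machine: 90 − 20·log₁₀(31.2/3.9) = 90 − 18.06 = 71.94 dB.
diesel generator: 94 − 20·log₁₀(46.0/3.9) = 94 − 21.43 = 72.57 dB.
Σ 10^(L/10) = 6.123e+07 → L_total = 10·log₁₀(6.123e+07) = 77.87 dB.

77.9 dB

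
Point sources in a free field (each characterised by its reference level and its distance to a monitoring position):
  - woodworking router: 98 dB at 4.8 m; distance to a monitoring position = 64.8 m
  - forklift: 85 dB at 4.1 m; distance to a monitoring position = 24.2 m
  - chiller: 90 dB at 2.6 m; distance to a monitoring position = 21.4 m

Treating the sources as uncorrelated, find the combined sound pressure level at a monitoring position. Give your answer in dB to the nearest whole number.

Apply inverse-square spreading to bring every level to the receiver, then sum 10^(L/10).
woodworking router: 98 − 20·log₁₀(64.8/4.8) = 98 − 22.61 = 75.39 dB.
forklift: 85 − 20·log₁₀(24.2/4.1) = 85 − 15.42 = 69.58 dB.
chiller: 90 − 20·log₁₀(21.4/2.6) = 90 − 18.31 = 71.69 dB.
Σ 10^(L/10) = 5.846e+07 → L_total = 10·log₁₀(5.846e+07) = 77.67 dB.

78 dB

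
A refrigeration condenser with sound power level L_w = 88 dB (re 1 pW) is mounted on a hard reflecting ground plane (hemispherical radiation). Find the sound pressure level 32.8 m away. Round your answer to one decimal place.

Free-field hemispherical radiation: L_p = L_w − 10·log₁₀(2π·r²), r = 32.8 m.
2π·r² = 6760 m², 10·log₁₀ of that is 38.299 dB.
L_p = 88 − 38.299 = 49.70 dB.

49.7 dB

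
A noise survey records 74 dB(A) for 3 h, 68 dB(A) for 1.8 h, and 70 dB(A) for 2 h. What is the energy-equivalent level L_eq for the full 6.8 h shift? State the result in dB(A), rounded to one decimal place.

72.0 dB(A)

Weight each interval's intensity by its duration and average over T = 6.8 h:
Σ tᵢ·10^(Lᵢ/10) = 3·10^(74/10) + 1.8·10^(68/10) + 2·10^(70/10) = 1.067e+08.
L_eq = 10·log₁₀(1.067e+08/6.8) = 71.96 dB(A).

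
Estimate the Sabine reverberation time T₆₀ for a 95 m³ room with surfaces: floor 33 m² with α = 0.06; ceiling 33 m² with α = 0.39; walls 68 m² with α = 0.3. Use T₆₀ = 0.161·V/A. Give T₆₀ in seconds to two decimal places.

Total absorption A = 33·0.06 + 33·0.39 + 68·0.3 = 35.25 m² sabins.
T₆₀ = 0.161 × 95 / 35.25 = 0.434 s.

0.43 s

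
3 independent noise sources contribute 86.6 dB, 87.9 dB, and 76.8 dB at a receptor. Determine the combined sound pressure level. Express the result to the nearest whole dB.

For uncorrelated sources the intensities add, so convert each level to linear form, sum, and take 10·log₁₀ of the total.
Σ 10^(L/10) = 10^(86.6/10) + 10^(87.9/10) + 10^(76.8/10) = 1.122e+09.
L_total = 10·log₁₀(1.122e+09) = 90.50 dB.

90 dB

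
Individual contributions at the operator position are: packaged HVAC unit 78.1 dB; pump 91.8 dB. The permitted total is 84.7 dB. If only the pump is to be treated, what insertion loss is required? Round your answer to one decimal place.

8.2 dB

Everything except the pump sums to 10^(78.1/10) = 6.457e+07 in linear terms, 78.10 dB.
The limit corresponds to 10^(84.7/10) = 2.951e+08; subtracting the fixed part leaves 2.306e+08 for the pump, i.e. 83.63 dB.
Required insertion loss = 91.8 − 83.63 = 8.17 dB.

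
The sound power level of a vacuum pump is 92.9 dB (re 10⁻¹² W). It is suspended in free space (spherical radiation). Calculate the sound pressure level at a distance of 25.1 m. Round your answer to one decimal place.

The power spreads over a sphere of area 4π·r², so L_p = L_w − 10·log₁₀(4π·r²).
4π·r² = 7917 m², 10·log₁₀ of that is 38.986 dB.
L_p = 92.9 − 38.986 = 53.91 dB.

53.9 dB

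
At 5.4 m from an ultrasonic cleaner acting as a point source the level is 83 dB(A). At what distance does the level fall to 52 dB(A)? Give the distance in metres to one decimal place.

The 31.0 dB drop corresponds to a distance ratio of 10^(31.0/20) for a point source.
r₂ = 5.4·10^((83−52)/20) = 5.4·10^(31.0/20) = 191.60 m.

191.6 m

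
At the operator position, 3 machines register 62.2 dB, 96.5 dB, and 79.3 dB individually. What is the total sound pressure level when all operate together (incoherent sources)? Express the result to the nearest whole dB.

97 dB

For uncorrelated sources the intensities add, so convert each level to linear form, sum, and take 10·log₁₀ of the total.
Σ 10^(L/10) = 10^(62.2/10) + 10^(96.5/10) + 10^(79.3/10) = 4.554e+09.
L_total = 10·log₁₀(4.554e+09) = 96.58 dB.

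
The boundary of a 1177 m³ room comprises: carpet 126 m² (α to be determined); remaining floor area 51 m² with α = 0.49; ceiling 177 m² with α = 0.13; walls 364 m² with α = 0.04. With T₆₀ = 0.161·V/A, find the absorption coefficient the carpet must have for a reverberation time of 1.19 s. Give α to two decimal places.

From T₆₀ = 0.161·V/A, the target T₆₀ = 1.19 s needs A = 0.161·1177/1.19 = 159.24 m².
Absorption from the other surfaces = 51·0.49 + 177·0.13 + 364·0.04 = 62.56 m², so the carpet must supply 96.68 m² over 126 m².
α = 96.68/126 = 0.767.

0.77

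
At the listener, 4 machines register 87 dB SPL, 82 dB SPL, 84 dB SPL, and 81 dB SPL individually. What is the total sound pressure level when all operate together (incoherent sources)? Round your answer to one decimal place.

Incoherent sources combine by intensity addition: L_total = 10·log₁₀(Σ 10^(L_i/10)).
Σ 10^(L/10) = 10^(87/10) + 10^(82/10) + 10^(84/10) + 10^(81/10) = 1.037e+09.
L_total = 10·log₁₀(1.037e+09) = 90.16 dB SPL.

90.2 dB SPL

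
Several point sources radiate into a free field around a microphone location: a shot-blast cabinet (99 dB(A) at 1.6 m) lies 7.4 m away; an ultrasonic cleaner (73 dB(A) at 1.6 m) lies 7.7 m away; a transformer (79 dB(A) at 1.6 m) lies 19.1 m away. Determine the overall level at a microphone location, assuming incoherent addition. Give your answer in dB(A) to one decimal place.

First find each source's level at the receiver (point-source: −20·log₁₀(r/r_ref)), then combine on an intensity basis.
shot-blast cabinet: 99 − 20·log₁₀(7.4/1.6) = 99 − 13.30 = 85.70 dB(A).
ultrasonic cleaner: 73 − 20·log₁₀(7.7/1.6) = 73 − 13.65 = 59.35 dB(A).
transformer: 79 − 20·log₁₀(19.1/1.6) = 79 − 21.54 = 57.46 dB(A).
Σ 10^(L/10) = 3.728e+08 → L_total = 10·log₁₀(3.728e+08) = 85.71 dB(A).

85.7 dB(A)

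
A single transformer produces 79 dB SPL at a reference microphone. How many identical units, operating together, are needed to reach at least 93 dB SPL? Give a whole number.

26

The shortfall is 93 − 79 = 14.0 dB, and N units add 10·log₁₀ N, so need 10·log₁₀ N ≥ 14.0.
N ≥ 10^(14.0/10) = 25.119, so N = 26.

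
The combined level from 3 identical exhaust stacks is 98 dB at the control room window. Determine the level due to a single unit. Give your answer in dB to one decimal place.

93.2 dB

Dividing the total intensity by 3 lowers the level by 10·log₁₀ 3 = 4.771 dB: L₁ = 98 − 4.771.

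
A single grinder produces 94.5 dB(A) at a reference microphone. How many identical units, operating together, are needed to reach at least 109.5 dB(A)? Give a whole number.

32

Need L₁ + 10·log₁₀ N ≥ 109.5, i.e. log₁₀ N ≥ 1.50.
N ≥ 10^(15.0/10) = 31.623, so N = 32.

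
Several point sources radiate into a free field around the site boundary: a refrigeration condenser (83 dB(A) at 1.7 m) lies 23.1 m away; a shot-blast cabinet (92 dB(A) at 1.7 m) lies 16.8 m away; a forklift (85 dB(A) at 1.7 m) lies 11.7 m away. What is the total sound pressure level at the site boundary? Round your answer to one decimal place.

73.8 dB(A)

Apply inverse-square spreading to bring every level to the receiver, then sum 10^(L/10).
refrigeration condenser: 83 − 20·log₁₀(23.1/1.7) = 83 − 22.66 = 60.34 dB(A).
shot-blast cabinet: 92 − 20·log₁₀(16.8/1.7) = 92 − 19.90 = 72.10 dB(A).
forklift: 85 − 20·log₁₀(11.7/1.7) = 85 − 16.75 = 68.25 dB(A).
Σ 10^(L/10) = 2.399e+07 → L_total = 10·log₁₀(2.399e+07) = 73.80 dB(A).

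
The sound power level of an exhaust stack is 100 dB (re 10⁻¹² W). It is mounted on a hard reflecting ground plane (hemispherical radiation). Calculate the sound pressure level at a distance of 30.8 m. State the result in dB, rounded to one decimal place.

62.2 dB

Free-field hemispherical radiation: L_p = L_w − 10·log₁₀(2π·r²), r = 30.8 m.
2π·r² = 5960 m², 10·log₁₀ of that is 37.753 dB.
L_p = 100 − 37.753 = 62.25 dB.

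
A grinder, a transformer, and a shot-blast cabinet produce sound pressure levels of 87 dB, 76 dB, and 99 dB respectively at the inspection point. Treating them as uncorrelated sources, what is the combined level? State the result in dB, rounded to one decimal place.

Incoherent sources combine by intensity addition: L_total = 10·log₁₀(Σ 10^(L_i/10)).
Σ 10^(L/10) = 10^(87/10) + 10^(76/10) + 10^(99/10) = 8.484e+09.
L_total = 10·log₁₀(8.484e+09) = 99.29 dB.

99.3 dB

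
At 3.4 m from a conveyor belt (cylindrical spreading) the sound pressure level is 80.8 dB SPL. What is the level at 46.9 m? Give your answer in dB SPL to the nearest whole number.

69 dB SPL

Cylindrical spreading from a line source gives a 10·log₁₀(r₂/r₁) drop.
L₂ = 80.8 − 10·log₁₀(46.9/3.4) = 80.8 − 11.397 = 69.40 dB SPL.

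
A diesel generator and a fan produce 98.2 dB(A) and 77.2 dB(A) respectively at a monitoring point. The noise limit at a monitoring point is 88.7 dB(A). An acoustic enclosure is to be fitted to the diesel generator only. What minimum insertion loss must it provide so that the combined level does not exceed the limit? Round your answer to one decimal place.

9.8 dB

Fixed contribution from the other source: Σ 10^(L/10) = 10^(77.2/10) = 5.248e+07 (77.20 dB(A)).
The limit corresponds to 10^(88.7/10) = 7.413e+08; subtracting the fixed part leaves 6.888e+08 for the diesel generator, i.e. 88.38 dB(A).
Required insertion loss = 98.2 − 88.38 = 9.82 dB.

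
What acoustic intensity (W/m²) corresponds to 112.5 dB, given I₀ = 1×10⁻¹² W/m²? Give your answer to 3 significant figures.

I = I₀·10^(L/10) = 10⁻¹² × 10^(112.5/10) = 10^(-0.750).

0.178 W/m²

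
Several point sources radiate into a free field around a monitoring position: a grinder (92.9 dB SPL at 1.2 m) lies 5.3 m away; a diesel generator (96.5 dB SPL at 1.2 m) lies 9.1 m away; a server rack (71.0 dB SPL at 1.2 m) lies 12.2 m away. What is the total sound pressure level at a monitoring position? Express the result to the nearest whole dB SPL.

82 dB SPL

First find each source's level at the receiver (point-source: −20·log₁₀(r/r_ref)), then combine on an intensity basis.
grinder: 92.9 − 20·log₁₀(5.3/1.2) = 92.9 − 12.90 = 80.00 dB SPL.
diesel generator: 96.5 − 20·log₁₀(9.1/1.2) = 96.5 − 17.60 = 78.90 dB SPL.
server rack: 71.0 − 20·log₁₀(12.2/1.2) = 71.0 − 20.14 = 50.86 dB SPL.
Σ 10^(L/10) = 1.778e+08 → L_total = 10·log₁₀(1.778e+08) = 82.50 dB SPL.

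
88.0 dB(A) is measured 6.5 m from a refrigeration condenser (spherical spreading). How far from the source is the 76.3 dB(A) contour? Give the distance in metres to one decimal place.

25.0 m

The 11.7 dB drop corresponds to a distance ratio of 10^(11.7/20) for a point source.
r₂ = 6.5·10^((88.0−76.3)/20) = 6.5·10^(11.7/20) = 25.00 m.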